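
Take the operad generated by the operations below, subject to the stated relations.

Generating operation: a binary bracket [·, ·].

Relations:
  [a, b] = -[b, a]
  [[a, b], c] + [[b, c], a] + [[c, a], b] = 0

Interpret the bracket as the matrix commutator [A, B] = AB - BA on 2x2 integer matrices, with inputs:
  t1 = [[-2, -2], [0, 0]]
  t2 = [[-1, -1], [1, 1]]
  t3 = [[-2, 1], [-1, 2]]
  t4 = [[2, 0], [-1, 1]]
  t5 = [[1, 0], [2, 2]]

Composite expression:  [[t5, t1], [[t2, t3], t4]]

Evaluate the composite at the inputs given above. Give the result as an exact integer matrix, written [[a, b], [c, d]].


[t5, t1] = [[4, 2], [-4, -4]]
[t2, t3] = [[0, -6], [-6, 0]]
[[t2, t3], t4] = [[6, 6], [-6, -6]]
[[t5, t1], [[t2, t3], t4]] = [[12, 24], [0, -12]]

[[12, 24], [0, -12]]


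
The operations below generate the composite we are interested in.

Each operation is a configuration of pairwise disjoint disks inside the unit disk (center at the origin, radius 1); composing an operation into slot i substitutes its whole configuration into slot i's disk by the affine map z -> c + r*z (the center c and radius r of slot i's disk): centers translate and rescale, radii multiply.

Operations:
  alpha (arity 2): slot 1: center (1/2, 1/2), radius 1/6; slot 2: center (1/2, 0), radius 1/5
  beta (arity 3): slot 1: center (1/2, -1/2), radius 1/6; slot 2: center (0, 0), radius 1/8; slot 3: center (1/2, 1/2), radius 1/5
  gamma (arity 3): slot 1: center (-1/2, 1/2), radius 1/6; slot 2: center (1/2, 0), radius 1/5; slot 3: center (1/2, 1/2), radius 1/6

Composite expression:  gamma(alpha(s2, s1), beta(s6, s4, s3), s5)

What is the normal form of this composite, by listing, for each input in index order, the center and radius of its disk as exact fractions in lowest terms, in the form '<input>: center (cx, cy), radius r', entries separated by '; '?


s1: center (-5/12, 1/2), radius 1/30; s2: center (-5/12, 7/12), radius 1/36; s3: center (3/5, 1/10), radius 1/25; s4: center (1/2, 0), radius 1/40; s5: center (1/2, 1/2), radius 1/6; s6: center (3/5, -1/10), radius 1/30

Below gamma, radii multiply path by path; the s-disk centers shift.
s2: after 2 affine steps, its disk has center (-5/12, 7/12), radius 1/36
s1: after 2 affine steps, its disk has center (-5/12, 1/2), radius 1/30
s6: after 2 affine steps, its disk has center (3/5, -1/10), radius 1/30
s4: after 2 affine steps, its disk has center (1/2, 0), radius 1/40
s3: after 2 affine steps, its disk has center (3/5, 1/10), radius 1/25
s5: after 1 affine step, its disk has center (1/2, 1/2), radius 1/6


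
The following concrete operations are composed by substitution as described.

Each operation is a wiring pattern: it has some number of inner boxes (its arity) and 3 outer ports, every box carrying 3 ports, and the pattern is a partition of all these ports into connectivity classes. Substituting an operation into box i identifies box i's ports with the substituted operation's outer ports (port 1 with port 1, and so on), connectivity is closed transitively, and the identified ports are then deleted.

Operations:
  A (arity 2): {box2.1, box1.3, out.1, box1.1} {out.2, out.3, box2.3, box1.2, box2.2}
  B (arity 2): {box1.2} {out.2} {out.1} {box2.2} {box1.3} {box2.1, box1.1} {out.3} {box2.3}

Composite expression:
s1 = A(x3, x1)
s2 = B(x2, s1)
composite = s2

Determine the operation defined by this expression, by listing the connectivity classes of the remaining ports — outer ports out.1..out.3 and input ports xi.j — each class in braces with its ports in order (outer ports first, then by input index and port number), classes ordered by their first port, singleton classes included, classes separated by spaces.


{out.1} {out.2} {out.3} {x1.1, x2.1, x3.1, x3.3} {x1.2, x1.3, x3.2} {x2.2} {x2.3}

After gluing at B, chains via deleted ports link the x-ports.
through A, on inputs (x3, x1): {out.1, x1.1, x3.1, x3.3} {out.2, out.3, x1.2, x1.3, x3.2} (out.j = stage outer ports)
through B, on inputs (x2, x3, x1): {out.1} {out.2} {out.3} {x1.1, x2.1, x3.1, x3.3} {x1.2, x1.3, x3.2} {x2.2} {x2.3} (out.j = stage outer ports)


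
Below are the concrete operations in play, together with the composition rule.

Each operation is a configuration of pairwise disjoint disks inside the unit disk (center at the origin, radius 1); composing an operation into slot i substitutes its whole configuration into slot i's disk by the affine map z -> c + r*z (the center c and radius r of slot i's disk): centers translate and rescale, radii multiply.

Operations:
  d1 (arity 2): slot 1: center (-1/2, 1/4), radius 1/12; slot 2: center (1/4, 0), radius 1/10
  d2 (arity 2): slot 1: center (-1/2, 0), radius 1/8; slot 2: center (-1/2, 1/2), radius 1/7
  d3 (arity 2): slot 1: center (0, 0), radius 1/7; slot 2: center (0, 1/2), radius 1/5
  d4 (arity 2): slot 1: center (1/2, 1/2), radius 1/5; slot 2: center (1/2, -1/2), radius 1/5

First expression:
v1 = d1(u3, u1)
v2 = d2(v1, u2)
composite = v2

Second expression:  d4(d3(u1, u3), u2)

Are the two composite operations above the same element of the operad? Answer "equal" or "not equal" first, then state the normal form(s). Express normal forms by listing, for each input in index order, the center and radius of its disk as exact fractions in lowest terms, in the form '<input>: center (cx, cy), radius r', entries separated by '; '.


not equal: they reduce to u1: center (-15/32, 0), radius 1/80; u2: center (-1/2, 1/2), radius 1/7; u3: center (-9/16, 1/32), radius 1/96 and u1: center (1/2, 1/2), radius 1/35; u2: center (1/2, -1/2), radius 1/5; u3: center (1/2, 3/5), radius 1/25

Normal form of the first expression: u1: center (-15/32, 0), radius 1/80; u2: center (-1/2, 1/2), radius 1/7; u3: center (-9/16, 1/32), radius 1/96
Normal form of the second expression: u1: center (1/2, 1/2), radius 1/35; u2: center (1/2, -1/2), radius 1/5; u3: center (1/2, 3/5), radius 1/25
The normal forms differ: not equal.


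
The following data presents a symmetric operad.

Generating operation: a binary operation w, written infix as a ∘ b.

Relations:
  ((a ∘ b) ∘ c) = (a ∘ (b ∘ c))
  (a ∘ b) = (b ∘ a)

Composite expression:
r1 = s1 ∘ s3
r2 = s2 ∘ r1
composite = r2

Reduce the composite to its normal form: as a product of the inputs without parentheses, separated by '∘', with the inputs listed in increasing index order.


Shape and order are irrelevant to w; the s-input set decides.
(s1 ∘ s3) reduces to s1 ∘ s3
(s2 ∘ (s1 ∘ s3)) reduces to s2 ∘ s1 ∘ s3
putting the inputs in ascending order: s1 ∘ s2 ∘ s3

s1 ∘ s2 ∘ s3


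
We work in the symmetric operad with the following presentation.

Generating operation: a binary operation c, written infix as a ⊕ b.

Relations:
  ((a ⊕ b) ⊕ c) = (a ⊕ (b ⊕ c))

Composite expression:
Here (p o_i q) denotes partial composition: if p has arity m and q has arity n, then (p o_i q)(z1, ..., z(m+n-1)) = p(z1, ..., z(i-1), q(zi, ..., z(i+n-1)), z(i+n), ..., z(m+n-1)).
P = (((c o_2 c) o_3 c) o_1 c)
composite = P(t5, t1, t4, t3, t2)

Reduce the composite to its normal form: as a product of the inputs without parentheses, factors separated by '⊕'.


t5 ⊕ t1 ⊕ t4 ⊕ t3 ⊕ t2


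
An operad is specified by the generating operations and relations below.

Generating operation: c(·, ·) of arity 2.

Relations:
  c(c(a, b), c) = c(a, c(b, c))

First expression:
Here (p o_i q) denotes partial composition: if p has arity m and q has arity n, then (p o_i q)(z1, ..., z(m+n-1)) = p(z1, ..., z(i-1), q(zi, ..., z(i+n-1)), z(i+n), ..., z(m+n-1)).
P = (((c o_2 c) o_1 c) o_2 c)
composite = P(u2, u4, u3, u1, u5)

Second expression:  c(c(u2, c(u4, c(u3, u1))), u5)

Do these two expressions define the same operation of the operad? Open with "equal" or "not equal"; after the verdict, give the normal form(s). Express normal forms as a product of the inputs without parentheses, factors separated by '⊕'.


The first expression, normalized: u2 ⊕ u4 ⊕ u3 ⊕ u1 ⊕ u5
The second expression, normalized: u2 ⊕ u4 ⊕ u3 ⊕ u1 ⊕ u5
Both agree, so they are equal.

equal; both compose to u2 ⊕ u4 ⊕ u3 ⊕ u1 ⊕ u5


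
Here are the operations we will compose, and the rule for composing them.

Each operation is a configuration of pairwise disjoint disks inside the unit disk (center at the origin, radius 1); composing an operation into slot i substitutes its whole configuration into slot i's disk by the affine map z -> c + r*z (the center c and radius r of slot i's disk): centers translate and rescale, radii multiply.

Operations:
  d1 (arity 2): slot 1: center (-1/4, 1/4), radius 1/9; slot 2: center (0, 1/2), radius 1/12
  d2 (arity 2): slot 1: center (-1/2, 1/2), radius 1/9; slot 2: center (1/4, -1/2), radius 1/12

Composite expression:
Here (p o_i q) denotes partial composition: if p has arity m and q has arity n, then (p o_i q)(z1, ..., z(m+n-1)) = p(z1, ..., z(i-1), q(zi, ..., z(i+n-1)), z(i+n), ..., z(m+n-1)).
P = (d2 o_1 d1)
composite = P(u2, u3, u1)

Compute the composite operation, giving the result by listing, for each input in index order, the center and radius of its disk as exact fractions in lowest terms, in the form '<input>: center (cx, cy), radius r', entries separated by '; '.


u1: center (1/4, -1/2), radius 1/12; u2: center (-19/36, 19/36), radius 1/81; u3: center (-1/2, 5/9), radius 1/108

Below d2, radii multiply path by path; the u-disk centers shift.
for u2, the 2-step affine chain lands on center (-19/36, 19/36), radius 1/81
for u3, the 2-step affine chain lands on center (-1/2, 5/9), radius 1/108
for u1, the 1-step affine chain lands on center (1/4, -1/2), radius 1/12


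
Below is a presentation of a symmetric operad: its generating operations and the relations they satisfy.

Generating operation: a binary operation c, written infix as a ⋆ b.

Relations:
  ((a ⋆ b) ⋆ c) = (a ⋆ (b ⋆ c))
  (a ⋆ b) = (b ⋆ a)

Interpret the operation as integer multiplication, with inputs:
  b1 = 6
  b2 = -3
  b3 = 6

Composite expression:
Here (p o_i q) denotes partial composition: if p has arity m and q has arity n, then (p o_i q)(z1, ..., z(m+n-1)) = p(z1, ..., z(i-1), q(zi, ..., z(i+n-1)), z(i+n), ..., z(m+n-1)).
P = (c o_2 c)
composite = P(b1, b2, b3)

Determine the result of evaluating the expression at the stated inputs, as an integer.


-108

(b2 ⋆ b3) = -18
(b1 ⋆ (b2 ⋆ b3)) = -108


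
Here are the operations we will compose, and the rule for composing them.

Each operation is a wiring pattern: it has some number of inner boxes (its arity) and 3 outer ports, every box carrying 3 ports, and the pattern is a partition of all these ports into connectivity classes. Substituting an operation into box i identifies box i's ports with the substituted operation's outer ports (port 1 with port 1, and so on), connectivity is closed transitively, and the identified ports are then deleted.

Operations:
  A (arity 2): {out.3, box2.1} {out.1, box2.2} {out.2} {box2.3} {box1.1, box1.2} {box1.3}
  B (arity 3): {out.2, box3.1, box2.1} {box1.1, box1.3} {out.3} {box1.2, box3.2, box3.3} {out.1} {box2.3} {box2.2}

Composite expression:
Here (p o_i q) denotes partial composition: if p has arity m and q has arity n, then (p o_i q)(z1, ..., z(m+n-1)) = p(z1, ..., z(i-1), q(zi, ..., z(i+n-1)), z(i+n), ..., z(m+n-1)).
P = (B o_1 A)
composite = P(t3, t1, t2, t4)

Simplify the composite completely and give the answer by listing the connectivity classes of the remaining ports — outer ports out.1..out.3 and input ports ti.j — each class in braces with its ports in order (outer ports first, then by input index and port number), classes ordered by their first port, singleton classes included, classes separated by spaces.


{out.1} {out.2, t2.1, t4.1} {out.3} {t1.1, t1.2} {t1.3} {t2.2} {t2.3} {t3.1, t3.2} {t3.3} {t4.2, t4.3}


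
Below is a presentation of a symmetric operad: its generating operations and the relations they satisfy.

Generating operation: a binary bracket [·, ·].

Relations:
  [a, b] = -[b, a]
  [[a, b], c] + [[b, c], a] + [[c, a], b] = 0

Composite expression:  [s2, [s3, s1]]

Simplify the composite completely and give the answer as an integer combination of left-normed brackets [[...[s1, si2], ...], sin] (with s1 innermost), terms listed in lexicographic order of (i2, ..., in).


[[s1, s3], s2]


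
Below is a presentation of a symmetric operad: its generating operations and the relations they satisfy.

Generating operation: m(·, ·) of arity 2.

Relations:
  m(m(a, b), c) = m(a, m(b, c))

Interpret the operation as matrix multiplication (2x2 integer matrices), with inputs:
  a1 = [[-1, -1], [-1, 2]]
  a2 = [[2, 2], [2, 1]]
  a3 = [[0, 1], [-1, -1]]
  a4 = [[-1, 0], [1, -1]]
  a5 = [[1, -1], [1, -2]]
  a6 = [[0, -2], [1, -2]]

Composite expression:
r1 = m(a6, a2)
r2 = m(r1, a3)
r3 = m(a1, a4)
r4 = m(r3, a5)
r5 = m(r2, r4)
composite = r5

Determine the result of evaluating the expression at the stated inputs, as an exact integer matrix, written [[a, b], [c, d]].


[[0, -6], [-2, -2]]

m(a6, a2) = [[-4, -2], [-2, 0]]
m(m(a6, a2), a3) = [[2, -2], [0, -2]]
m(a1, a4) = [[0, 1], [3, -2]]
m(m(a1, a4), a5) = [[1, -2], [1, 1]]
m(m(m(a6, a2), a3), m(m(a1, a4), a5)) = [[0, -6], [-2, -2]]


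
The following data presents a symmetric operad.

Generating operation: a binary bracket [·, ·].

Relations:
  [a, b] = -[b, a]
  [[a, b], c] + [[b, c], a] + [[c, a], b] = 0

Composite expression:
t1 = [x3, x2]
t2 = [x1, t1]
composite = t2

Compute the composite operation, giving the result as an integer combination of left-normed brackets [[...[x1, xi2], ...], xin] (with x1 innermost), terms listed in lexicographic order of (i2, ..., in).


In the tensor algebra, words opening x1 carry the x1-anchored form.
Composite bracket: [x1, [x3, x2]]
The bracket unfolds into 4 signed words via [a, b] = ab - ba (2^2 = 4).
Keep just the words that open with x1:
  the word x1x2x3 carries sign -1 and contributes -[[x1, x2], x3]
  the word x1x3x2 carries sign +1 and contributes +[[x1, x3], x2]

-[[x1, x2], x3] + [[x1, x3], x2]


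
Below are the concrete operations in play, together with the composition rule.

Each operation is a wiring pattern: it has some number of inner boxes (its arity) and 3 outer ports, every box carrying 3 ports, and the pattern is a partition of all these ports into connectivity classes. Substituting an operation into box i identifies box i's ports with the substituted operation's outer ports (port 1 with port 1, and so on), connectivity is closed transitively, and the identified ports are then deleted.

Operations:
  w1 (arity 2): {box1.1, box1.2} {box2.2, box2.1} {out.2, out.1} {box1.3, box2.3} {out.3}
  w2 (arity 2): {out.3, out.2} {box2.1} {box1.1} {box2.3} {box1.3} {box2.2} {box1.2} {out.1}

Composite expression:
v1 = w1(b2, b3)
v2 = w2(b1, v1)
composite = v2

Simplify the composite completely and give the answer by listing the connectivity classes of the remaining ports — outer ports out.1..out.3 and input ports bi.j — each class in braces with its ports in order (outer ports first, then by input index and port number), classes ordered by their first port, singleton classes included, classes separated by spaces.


{out.1} {out.2, out.3} {b1.1} {b1.2} {b1.3} {b2.1, b2.2} {b2.3, b3.3} {b3.1, b3.2}


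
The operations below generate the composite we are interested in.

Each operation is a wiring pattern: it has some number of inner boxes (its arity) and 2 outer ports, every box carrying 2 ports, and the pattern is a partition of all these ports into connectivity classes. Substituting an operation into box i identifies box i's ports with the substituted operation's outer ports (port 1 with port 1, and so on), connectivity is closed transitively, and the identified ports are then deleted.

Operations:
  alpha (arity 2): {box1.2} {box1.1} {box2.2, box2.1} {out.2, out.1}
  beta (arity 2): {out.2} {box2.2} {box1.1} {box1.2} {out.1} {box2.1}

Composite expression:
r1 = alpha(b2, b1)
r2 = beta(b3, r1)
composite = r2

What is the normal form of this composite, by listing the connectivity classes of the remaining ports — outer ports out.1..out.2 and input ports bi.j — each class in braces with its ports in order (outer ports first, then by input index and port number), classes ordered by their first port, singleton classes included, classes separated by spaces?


{out.1} {out.2} {b1.1, b1.2} {b2.1} {b2.2} {b3.1} {b3.2}

Treat the ports identified at beta as solder joints: merge, then drop.
the subtree at alpha composes to {out.1, out.2} {b1.1, b1.2} {b2.1} {b2.2} on (b2, b1); out.j = own outer ports
the subtree at beta composes to {out.1} {out.2} {b1.1, b1.2} {b2.1} {b2.2} {b3.1} {b3.2} on (b3, b2, b1); out.j = own outer ports


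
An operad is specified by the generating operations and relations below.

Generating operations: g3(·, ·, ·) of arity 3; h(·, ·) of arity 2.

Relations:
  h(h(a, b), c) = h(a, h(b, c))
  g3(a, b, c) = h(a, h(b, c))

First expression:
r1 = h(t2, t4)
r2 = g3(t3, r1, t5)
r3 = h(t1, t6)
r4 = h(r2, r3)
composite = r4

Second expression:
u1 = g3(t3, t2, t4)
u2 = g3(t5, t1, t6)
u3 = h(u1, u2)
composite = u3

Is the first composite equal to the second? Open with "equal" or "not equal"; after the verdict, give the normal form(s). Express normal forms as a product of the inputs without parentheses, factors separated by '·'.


equal; the common form is t3 · t2 · t4 · t5 · t1 · t6

The first expression reduces to t3 · t2 · t4 · t5 · t1 · t6
The second expression reduces to t3 · t2 · t4 · t5 · t1 · t6
Both agree, so they are equal.


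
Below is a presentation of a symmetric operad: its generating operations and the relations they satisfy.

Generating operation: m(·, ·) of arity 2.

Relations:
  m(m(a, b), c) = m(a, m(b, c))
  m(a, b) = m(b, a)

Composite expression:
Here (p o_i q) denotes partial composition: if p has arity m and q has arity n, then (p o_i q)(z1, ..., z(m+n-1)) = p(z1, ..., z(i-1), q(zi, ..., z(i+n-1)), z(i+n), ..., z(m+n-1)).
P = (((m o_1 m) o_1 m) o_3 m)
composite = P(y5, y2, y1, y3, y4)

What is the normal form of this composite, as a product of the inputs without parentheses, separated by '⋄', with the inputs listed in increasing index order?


y1 ⋄ y2 ⋄ y3 ⋄ y4 ⋄ y5

Shape and order are irrelevant to m; the y-input set decides.
m(y5, y2) reduces to y5 ⋄ y2
m(y1, y3) reduces to y1 ⋄ y3
m(m(y5, y2), m(y1, y3)) reduces to y5 ⋄ y2 ⋄ y1 ⋄ y3
m(m(m(y5, y2), m(y1, y3)), y4) reduces to y5 ⋄ y2 ⋄ y1 ⋄ y3 ⋄ y4
sorting the factors by input index: y1 ⋄ y2 ⋄ y3 ⋄ y4 ⋄ y5


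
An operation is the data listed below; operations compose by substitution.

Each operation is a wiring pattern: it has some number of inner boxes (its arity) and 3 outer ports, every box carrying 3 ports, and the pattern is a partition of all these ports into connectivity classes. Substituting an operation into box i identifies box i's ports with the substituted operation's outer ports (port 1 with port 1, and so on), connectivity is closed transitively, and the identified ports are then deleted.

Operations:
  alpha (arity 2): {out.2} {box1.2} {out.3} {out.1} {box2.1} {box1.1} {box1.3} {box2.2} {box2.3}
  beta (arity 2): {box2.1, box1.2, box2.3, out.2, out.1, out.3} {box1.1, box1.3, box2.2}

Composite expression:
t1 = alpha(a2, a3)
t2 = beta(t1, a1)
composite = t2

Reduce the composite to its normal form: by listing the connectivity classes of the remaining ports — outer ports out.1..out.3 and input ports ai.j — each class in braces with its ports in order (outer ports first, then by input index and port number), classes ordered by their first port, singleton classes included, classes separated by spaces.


Substituting into beta glues patterns; closure does the rest.
the subtree at alpha composes to {out.1} {out.2} {out.3} {a2.1} {a2.2} {a2.3} {a3.1} {a3.2} {a3.3} on (a2, a3); out.j = own outer ports
the subtree at beta composes to {out.1, out.2, out.3, a1.1, a1.3} {a1.2} {a2.1} {a2.2} {a2.3} {a3.1} {a3.2} {a3.3} on (a2, a3, a1); out.j = own outer ports

{out.1, out.2, out.3, a1.1, a1.3} {a1.2} {a2.1} {a2.2} {a2.3} {a3.1} {a3.2} {a3.3}


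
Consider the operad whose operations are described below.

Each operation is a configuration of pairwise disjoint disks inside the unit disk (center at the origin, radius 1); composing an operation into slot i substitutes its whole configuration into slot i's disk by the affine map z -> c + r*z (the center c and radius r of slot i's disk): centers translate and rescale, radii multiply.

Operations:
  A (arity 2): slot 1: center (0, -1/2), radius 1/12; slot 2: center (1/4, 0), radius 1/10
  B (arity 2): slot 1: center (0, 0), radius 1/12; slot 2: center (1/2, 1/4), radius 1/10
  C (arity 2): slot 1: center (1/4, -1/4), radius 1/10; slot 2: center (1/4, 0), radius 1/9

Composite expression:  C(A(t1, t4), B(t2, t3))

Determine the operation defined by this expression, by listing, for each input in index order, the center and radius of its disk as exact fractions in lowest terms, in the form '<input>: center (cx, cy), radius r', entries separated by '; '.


t1: center (1/4, -3/10), radius 1/120; t2: center (1/4, 0), radius 1/108; t3: center (11/36, 1/36), radius 1/90; t4: center (11/40, -1/4), radius 1/100

Below C, radii multiply path by path; the t-disk centers shift.
input t1: applying the 2 nested substitutions gives center (1/4, -3/10), radius 1/120
input t4: applying the 2 nested substitutions gives center (11/40, -1/4), radius 1/100
input t2: applying the 2 nested substitutions gives center (1/4, 0), radius 1/108
input t3: applying the 2 nested substitutions gives center (11/36, 1/36), radius 1/90


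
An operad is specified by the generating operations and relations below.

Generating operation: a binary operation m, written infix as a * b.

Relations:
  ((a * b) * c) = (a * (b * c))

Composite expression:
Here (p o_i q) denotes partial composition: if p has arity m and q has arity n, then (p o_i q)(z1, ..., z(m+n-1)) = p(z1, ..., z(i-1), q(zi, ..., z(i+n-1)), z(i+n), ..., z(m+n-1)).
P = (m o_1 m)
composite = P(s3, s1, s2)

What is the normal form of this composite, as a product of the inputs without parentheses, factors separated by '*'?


The m-tree's shape is irrelevant; the s-reading-order decides.
(s3 * s1) spells out as s3 * s1
((s3 * s1) * s2) spells out as s3 * s1 * s2

s3 * s1 * s2


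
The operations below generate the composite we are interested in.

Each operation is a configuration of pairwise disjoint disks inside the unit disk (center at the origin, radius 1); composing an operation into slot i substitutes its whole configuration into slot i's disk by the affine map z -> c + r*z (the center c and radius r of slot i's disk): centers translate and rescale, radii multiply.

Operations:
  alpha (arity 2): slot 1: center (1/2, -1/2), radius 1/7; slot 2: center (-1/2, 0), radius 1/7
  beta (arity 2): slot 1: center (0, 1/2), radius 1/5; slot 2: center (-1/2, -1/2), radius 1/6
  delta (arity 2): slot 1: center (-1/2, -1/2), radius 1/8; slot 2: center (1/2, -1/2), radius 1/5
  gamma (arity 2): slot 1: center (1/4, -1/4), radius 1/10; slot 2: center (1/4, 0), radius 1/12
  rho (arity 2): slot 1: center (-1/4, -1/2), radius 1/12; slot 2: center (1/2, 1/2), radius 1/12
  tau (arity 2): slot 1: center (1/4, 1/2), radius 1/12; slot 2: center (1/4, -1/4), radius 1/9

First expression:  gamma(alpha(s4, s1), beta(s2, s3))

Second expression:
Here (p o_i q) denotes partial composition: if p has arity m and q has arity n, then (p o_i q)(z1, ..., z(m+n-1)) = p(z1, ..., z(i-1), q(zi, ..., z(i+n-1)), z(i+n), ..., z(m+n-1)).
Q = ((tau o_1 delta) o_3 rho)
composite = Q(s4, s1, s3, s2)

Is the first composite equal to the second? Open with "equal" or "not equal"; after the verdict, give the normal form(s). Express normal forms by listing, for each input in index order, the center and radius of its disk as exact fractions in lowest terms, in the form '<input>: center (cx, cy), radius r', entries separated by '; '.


not equal — first s1: center (1/5, -1/4), radius 1/70; s2: center (1/4, 1/24), radius 1/60; s3: center (5/24, -1/24), radius 1/72; s4: center (3/10, -3/10), radius 1/70, second s1: center (7/24, 11/24), radius 1/60; s2: center (11/36, -7/36), radius 1/108; s3: center (2/9, -11/36), radius 1/108; s4: center (5/24, 11/24), radius 1/96

Reducing the first expression gives s1: center (1/5, -1/4), radius 1/70; s2: center (1/4, 1/24), radius 1/60; s3: center (5/24, -1/24), radius 1/72; s4: center (3/10, -3/10), radius 1/70
Reducing the second expression gives s1: center (7/24, 11/24), radius 1/60; s2: center (11/36, -7/36), radius 1/108; s3: center (2/9, -11/36), radius 1/108; s4: center (5/24, 11/24), radius 1/96
No match — not equal.


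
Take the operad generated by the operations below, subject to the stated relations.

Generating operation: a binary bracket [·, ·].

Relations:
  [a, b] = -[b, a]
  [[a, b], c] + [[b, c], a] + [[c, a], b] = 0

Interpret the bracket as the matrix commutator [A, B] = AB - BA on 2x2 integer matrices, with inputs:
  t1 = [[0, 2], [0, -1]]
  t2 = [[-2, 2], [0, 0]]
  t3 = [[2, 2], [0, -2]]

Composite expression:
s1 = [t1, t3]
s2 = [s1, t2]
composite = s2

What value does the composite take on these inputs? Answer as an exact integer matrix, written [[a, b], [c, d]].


[t1, t3] = [[0, -6], [0, 0]]
[[t1, t3], t2] = [[0, -12], [0, 0]]

[[0, -12], [0, 0]]


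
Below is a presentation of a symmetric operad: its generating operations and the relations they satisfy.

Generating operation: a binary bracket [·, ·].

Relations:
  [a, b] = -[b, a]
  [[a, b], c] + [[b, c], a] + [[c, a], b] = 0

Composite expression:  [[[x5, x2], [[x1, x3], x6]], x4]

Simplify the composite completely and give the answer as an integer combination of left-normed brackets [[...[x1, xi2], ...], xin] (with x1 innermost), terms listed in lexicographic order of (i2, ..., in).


[[[[[x1, x3], x6], x2], x5], x4] - [[[[[x1, x3], x6], x5], x2], x4]

In the tensor algebra, words opening x1 carry the x1-anchored form.
Composite bracket: [[[x5, x2], [[x1, x3], x6]], x4]
Full expansion: 32 signed words from ab - ba (2^5 = 32).
Collect the words opening with x1:
  from x1x3x6x2x5x4, sign +1: term +[[[[[x1, x3], x6], x2], x5], x4]
  from x1x3x6x5x2x4, sign -1: term -[[[[[x1, x3], x6], x5], x2], x4]


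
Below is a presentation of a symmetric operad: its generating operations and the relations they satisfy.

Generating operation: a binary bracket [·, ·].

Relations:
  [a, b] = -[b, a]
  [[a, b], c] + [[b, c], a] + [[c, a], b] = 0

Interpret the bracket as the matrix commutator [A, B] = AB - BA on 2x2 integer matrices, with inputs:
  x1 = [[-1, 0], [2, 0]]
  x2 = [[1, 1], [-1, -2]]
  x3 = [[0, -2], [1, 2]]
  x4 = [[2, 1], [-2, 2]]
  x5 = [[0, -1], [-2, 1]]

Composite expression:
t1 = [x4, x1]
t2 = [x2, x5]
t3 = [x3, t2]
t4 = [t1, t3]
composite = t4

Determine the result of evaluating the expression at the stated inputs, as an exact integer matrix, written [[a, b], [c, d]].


[[24, -8], [-80, -24]]

[x4, x1] = [[2, 1], [2, -2]]
[x2, x5] = [[-3, -2], [7, 3]]
[x3, [x2, x5]] = [[-12, -8], [8, 12]]
[[x4, x1], [x3, [x2, x5]]] = [[24, -8], [-80, -24]]


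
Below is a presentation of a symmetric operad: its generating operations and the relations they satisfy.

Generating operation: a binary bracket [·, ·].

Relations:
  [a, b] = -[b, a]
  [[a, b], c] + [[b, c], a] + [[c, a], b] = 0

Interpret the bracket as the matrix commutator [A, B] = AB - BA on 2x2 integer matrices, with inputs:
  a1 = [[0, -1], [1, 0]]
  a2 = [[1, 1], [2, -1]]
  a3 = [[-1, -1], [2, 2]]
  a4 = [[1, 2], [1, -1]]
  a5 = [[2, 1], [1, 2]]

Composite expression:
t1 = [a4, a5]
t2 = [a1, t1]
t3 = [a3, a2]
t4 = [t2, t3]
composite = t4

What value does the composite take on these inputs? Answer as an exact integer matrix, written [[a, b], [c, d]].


[[22, 16], [-16, -22]]

[a4, a5] = [[1, 2], [-2, -1]]
[a1, [a4, a5]] = [[0, 2], [2, 0]]
[a3, a2] = [[-4, -1], [10, 4]]
[[a1, [a4, a5]], [a3, a2]] = [[22, 16], [-16, -22]]


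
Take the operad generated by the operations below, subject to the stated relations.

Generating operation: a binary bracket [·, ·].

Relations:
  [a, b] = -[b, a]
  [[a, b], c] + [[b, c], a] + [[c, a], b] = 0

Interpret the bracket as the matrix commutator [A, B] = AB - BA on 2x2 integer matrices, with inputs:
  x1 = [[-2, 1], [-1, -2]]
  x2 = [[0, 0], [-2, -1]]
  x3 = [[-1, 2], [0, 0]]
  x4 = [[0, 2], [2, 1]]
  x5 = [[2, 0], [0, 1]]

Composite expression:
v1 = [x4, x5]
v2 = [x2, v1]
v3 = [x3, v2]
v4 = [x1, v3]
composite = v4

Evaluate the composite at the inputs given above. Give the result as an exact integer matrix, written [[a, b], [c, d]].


[[16, 8], [8, -16]]

[x4, x5] = [[0, -2], [2, 0]]
[x2, [x4, x5]] = [[-4, -2], [-2, 4]]
[x3, [x2, [x4, x5]]] = [[-4, 18], [-2, 4]]
[x1, [x3, [x2, [x4, x5]]]] = [[16, 8], [8, -16]]


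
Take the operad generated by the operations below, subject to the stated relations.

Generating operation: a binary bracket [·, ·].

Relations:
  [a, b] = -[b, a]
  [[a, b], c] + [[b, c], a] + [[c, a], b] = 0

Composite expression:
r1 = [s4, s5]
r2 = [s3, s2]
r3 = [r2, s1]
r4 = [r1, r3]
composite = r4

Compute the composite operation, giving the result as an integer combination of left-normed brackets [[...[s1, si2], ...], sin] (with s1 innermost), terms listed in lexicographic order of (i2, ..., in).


-[[[[s1, s2], s3], s4], s5] + [[[[s1, s2], s3], s5], s4] + [[[[s1, s3], s2], s4], s5] - [[[[s1, s3], s2], s5], s4]

Left-normed coefficients sit on the s1-initial expansion words.
Composite bracket: [[s4, s5], [[s3, s2], s1]]
The bracket unfolds into 16 signed words via [a, b] = ab - ba (2^4 = 16).
The s1-initial words carry the normal form:
  the word s1s2s3s4s5 carries sign -1 and contributes -[[[[s1, s2], s3], s4], s5]
  the word s1s2s3s5s4 carries sign +1 and contributes +[[[[s1, s2], s3], s5], s4]
  the word s1s3s2s4s5 carries sign +1 and contributes +[[[[s1, s3], s2], s4], s5]
  the word s1s3s2s5s4 carries sign -1 and contributes -[[[[s1, s3], s2], s5], s4]


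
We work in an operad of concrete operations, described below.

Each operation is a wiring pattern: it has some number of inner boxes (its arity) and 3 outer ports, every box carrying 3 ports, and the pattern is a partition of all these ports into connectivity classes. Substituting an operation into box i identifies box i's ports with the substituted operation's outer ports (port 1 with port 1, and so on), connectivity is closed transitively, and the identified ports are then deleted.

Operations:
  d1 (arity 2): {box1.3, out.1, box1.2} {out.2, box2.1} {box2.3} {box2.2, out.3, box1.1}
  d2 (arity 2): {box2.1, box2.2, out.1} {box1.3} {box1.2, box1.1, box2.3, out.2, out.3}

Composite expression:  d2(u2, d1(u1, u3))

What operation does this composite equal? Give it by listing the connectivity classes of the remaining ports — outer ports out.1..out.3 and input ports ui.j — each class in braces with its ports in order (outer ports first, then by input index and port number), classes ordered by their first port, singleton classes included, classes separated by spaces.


Two ports join when wires chain via d2-identified ports.
after d1, the pattern on (u1, u3) reads {out.1, u1.2, u1.3} {out.2, u3.1} {out.3, u1.1, u3.2} {u3.3} (out.j = its outer ports)
after d2, the pattern on (u2, u1, u3) reads {out.1, u1.2, u1.3, u3.1} {out.2, out.3, u1.1, u2.1, u2.2, u3.2} {u2.3} {u3.3} (out.j = its outer ports)

{out.1, u1.2, u1.3, u3.1} {out.2, out.3, u1.1, u2.1, u2.2, u3.2} {u2.3} {u3.3}


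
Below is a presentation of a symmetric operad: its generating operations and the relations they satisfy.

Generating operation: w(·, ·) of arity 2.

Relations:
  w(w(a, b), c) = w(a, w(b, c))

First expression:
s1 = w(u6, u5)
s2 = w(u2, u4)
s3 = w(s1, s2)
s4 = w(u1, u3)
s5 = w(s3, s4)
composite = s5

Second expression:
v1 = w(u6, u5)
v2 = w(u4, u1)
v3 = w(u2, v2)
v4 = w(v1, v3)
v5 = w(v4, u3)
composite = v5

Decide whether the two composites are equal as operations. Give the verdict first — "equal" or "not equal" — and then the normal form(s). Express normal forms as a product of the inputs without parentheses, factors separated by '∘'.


Normal form of the first expression: u6 ∘ u5 ∘ u2 ∘ u4 ∘ u1 ∘ u3
Normal form of the second expression: u6 ∘ u5 ∘ u2 ∘ u4 ∘ u1 ∘ u3
Same normal form: equal.

equal; both compose to u6 ∘ u5 ∘ u2 ∘ u4 ∘ u1 ∘ u3


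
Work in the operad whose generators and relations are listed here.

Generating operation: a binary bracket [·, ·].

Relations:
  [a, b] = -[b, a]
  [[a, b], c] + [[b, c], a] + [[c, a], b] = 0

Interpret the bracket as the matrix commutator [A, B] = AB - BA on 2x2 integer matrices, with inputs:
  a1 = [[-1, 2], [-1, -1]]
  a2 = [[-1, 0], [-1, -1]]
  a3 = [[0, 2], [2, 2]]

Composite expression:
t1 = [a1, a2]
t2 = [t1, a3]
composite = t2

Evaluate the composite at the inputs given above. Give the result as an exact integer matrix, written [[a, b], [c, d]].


[a1, a2] = [[-2, 0], [0, 2]]
[[a1, a2], a3] = [[0, -8], [8, 0]]

[[0, -8], [8, 0]]


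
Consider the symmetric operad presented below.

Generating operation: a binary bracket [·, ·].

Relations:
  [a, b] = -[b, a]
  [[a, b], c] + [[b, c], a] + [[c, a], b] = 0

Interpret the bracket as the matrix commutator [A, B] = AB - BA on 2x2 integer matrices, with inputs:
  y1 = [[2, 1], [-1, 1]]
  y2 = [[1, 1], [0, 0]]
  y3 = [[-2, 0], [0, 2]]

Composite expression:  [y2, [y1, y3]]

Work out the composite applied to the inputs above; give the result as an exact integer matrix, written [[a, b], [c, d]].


[y1, y3] = [[0, 4], [4, 0]]
[y2, [y1, y3]] = [[4, 4], [-4, -4]]

[[4, 4], [-4, -4]]


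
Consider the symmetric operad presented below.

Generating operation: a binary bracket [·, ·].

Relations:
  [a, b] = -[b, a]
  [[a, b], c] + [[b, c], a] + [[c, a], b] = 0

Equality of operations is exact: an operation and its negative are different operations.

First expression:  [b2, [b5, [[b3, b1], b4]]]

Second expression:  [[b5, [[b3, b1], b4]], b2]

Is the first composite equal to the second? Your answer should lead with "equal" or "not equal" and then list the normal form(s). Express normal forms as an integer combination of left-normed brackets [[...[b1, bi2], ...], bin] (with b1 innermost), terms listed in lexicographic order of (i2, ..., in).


not equal: they reduce to -[[[[b1, b3], b4], b5], b2] and [[[[b1, b3], b4], b5], b2]


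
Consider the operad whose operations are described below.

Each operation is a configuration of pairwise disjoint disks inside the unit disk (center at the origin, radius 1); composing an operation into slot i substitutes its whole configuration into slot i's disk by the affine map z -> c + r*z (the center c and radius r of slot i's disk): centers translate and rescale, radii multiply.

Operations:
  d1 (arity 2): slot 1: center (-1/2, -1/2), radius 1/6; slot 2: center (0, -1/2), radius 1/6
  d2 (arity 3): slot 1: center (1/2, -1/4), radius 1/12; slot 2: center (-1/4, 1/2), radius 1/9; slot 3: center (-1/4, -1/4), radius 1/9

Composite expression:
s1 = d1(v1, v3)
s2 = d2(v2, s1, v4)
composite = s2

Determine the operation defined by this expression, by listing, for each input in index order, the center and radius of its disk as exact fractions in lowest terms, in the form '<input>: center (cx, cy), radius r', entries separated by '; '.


Below d2, radii multiply path by path; the v-disk centers shift.
for v2, the 1-step affine chain lands on center (1/2, -1/4), radius 1/12
for v1, the 2-step affine chain lands on center (-11/36, 4/9), radius 1/54
for v3, the 2-step affine chain lands on center (-1/4, 4/9), radius 1/54
for v4, the 1-step affine chain lands on center (-1/4, -1/4), radius 1/9

v1: center (-11/36, 4/9), radius 1/54; v2: center (1/2, -1/4), radius 1/12; v3: center (-1/4, 4/9), radius 1/54; v4: center (-1/4, -1/4), radius 1/9


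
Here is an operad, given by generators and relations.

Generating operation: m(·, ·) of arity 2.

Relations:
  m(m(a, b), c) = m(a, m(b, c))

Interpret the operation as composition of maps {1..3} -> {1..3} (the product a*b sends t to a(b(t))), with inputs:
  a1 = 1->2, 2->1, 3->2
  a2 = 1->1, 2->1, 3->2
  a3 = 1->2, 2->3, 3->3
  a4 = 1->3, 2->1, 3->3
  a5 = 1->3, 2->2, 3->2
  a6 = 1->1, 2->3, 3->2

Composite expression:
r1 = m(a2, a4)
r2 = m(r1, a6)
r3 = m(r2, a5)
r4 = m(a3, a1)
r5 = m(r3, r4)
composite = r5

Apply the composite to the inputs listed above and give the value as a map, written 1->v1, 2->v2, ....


m(a2, a4) = 1->2, 2->1, 3->2
m(m(a2, a4), a6) = 1->2, 2->2, 3->1
m(m(m(a2, a4), a6), a5) = 1->1, 2->2, 3->2
m(a3, a1) = 1->3, 2->2, 3->3
m(m(m(m(a2, a4), a6), a5), m(a3, a1)) = 1->2, 2->2, 3->2

1->2, 2->2, 3->2


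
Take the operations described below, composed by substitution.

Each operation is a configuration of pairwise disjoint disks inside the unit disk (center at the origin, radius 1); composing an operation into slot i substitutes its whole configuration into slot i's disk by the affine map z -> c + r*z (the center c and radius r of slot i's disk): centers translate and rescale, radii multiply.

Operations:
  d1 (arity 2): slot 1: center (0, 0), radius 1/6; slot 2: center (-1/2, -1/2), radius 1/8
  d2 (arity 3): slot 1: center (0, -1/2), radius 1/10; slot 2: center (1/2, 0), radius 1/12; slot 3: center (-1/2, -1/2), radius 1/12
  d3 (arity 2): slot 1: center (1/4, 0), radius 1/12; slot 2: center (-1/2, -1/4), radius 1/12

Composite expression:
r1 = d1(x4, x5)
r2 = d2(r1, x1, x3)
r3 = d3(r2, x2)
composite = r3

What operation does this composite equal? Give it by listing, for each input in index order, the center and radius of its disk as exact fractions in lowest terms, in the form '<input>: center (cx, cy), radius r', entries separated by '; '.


x1: center (7/24, 0), radius 1/144; x2: center (-1/2, -1/4), radius 1/12; x3: center (5/24, -1/24), radius 1/144; x4: center (1/4, -1/24), radius 1/720; x5: center (59/240, -11/240), radius 1/960

Follow each x-input down from d3: c' goes to c + r*c', radius to r*r'.
input x4: applying the 3 nested substitutions gives center (1/4, -1/24), radius 1/720
input x5: applying the 3 nested substitutions gives center (59/240, -11/240), radius 1/960
input x1: applying the 2 nested substitutions gives center (7/24, 0), radius 1/144
input x3: applying the 2 nested substitutions gives center (5/24, -1/24), radius 1/144
input x2: applying the 1 nested substitution gives center (-1/2, -1/4), radius 1/12


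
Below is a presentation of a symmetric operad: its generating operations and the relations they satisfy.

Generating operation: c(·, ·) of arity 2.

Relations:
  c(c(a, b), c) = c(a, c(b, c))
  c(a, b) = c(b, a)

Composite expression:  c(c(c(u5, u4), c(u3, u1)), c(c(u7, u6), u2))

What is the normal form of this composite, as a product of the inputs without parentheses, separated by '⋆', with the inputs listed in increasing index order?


u1 ⋆ u2 ⋆ u3 ⋆ u4 ⋆ u5 ⋆ u6 ⋆ u7


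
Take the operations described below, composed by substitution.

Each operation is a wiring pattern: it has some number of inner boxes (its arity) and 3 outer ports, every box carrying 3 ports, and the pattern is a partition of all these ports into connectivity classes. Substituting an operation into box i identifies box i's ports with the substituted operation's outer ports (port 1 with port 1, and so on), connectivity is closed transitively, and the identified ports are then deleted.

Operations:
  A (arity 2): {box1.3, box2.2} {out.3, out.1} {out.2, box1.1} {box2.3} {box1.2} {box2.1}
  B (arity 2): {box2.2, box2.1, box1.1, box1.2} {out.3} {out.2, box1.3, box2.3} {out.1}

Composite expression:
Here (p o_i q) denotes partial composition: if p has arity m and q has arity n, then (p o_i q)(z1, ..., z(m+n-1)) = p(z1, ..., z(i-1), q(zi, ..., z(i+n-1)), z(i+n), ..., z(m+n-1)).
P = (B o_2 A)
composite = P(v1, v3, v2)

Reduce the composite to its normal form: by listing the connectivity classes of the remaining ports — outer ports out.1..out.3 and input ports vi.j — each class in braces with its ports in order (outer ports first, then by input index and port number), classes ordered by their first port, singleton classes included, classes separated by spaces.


After gluing at B, chains via deleted ports link the v-ports.
stage A: inputs (v3, v2), connectivity {out.1, out.3} {out.2, v3.1} {v2.1} {v2.2, v3.3} {v2.3} {v3.2}, out.j its boundary
stage B: inputs (v1, v3, v2), connectivity {out.1} {out.2, v1.1, v1.2, v1.3, v3.1} {out.3} {v2.1} {v2.2, v3.3} {v2.3} {v3.2}, out.j its boundary

{out.1} {out.2, v1.1, v1.2, v1.3, v3.1} {out.3} {v2.1} {v2.2, v3.3} {v2.3} {v3.2}
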